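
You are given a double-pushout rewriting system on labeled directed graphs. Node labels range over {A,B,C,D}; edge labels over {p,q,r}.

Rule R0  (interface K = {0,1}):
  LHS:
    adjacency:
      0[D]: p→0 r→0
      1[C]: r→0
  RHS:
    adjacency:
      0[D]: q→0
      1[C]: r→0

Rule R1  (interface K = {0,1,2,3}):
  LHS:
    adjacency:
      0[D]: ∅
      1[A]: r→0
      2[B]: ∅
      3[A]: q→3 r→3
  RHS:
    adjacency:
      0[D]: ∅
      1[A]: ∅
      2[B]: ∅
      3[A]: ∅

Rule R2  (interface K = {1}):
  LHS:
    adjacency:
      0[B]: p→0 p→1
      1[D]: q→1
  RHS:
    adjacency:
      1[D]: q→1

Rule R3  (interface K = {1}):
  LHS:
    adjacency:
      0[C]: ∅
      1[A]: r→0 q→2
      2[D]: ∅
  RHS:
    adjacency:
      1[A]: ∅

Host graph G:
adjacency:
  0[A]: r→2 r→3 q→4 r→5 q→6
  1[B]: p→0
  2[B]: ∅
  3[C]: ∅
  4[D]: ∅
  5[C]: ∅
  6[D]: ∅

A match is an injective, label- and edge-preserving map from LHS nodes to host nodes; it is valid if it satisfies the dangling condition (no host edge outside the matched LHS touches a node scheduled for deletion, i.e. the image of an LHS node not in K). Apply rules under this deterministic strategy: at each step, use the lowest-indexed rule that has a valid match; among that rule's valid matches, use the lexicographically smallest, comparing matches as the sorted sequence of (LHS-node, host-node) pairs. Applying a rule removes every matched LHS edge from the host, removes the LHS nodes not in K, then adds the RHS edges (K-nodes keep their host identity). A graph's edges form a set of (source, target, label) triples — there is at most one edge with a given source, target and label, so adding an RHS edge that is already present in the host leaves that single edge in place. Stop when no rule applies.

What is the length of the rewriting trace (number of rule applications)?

Answer: 2

Steps:
start.  V:7 E:6  edges: 0-r->2 0-r->3 0-q->4 0-r->5 0-q->6 1-p->0
1. fire R3 via {0↦3, 1↦0, 2↦4}  →  V:5 E:4  edges: 0-r->2 0-r->5 0-q->6 1-p->0
2. fire R3 via {0↦5, 1↦0, 2↦6}  →  V:3 E:2  edges: 0-r->2 1-p->0
halt: no rule applies after step 2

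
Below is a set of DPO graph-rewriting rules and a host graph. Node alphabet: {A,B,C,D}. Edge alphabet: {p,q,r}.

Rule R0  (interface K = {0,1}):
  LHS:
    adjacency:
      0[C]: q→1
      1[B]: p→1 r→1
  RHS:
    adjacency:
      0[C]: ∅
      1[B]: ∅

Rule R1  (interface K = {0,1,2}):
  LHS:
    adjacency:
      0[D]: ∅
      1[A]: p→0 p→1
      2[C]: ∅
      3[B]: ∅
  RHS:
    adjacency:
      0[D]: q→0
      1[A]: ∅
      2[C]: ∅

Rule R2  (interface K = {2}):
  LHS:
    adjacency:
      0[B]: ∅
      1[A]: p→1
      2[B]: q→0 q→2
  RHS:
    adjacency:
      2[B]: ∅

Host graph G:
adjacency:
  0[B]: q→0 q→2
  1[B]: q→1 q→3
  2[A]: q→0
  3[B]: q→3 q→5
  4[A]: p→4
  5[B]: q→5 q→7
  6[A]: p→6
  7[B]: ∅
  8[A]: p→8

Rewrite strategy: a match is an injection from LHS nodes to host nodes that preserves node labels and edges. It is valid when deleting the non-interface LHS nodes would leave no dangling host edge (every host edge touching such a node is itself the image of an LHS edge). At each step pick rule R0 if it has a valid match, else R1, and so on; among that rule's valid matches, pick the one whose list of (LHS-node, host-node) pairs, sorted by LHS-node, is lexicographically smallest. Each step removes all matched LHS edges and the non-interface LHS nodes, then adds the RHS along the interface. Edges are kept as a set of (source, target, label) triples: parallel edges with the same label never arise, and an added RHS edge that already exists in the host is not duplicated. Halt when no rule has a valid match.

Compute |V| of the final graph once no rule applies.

start.  V:9 E:12  edges: 0-q->0 0-q->2 1-q->1 1-q->3 2-q->0 3-q->3 3-q->5 4-p->4 5-q->5 5-q->7 6-p->6 8-p->8
1. fire R2 via {0↦7, 1↦4, 2↦5}  →  V:7 E:9  edges: 0-q->0 0-q->2 1-q->1 1-q->3 2-q->0 3-q->3 3-q->5 6-p->6 8-p->8
2. fire R2 via {0↦5, 1↦6, 2↦3}  →  V:5 E:6  edges: 0-q->0 0-q->2 1-q->1 1-q->3 2-q->0 8-p->8
3. fire R2 via {0↦3, 1↦8, 2↦1}  →  V:3 E:3  edges: 0-q->0 0-q->2 2-q->0
halt: no rule applies after step 3
NF nodes: {0:B, 1:B, 2:A}

Answer: 3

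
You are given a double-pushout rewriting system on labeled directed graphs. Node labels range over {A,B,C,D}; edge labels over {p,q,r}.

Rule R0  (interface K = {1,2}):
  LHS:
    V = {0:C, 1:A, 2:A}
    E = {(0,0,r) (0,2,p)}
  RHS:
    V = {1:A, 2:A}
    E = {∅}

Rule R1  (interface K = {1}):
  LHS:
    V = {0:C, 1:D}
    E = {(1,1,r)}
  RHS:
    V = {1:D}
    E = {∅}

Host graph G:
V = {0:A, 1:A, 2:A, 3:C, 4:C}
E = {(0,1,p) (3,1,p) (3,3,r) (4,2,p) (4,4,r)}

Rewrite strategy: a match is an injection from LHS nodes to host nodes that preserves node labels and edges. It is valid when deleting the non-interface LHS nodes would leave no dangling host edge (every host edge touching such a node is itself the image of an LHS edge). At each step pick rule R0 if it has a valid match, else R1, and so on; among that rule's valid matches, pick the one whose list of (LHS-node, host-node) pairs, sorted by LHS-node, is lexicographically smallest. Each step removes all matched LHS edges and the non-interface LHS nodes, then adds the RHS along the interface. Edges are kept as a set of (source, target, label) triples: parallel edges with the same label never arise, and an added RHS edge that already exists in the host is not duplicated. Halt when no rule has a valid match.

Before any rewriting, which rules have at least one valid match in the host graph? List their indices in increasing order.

R0: 4 valid matches — {0↦3, 1↦0, 2↦1}, {0↦3, 1↦2, 2↦1}, {0↦4, 1↦0, 2↦2} (+1 more)
R1: no valid match — LHS pattern not found

Answer: [R0]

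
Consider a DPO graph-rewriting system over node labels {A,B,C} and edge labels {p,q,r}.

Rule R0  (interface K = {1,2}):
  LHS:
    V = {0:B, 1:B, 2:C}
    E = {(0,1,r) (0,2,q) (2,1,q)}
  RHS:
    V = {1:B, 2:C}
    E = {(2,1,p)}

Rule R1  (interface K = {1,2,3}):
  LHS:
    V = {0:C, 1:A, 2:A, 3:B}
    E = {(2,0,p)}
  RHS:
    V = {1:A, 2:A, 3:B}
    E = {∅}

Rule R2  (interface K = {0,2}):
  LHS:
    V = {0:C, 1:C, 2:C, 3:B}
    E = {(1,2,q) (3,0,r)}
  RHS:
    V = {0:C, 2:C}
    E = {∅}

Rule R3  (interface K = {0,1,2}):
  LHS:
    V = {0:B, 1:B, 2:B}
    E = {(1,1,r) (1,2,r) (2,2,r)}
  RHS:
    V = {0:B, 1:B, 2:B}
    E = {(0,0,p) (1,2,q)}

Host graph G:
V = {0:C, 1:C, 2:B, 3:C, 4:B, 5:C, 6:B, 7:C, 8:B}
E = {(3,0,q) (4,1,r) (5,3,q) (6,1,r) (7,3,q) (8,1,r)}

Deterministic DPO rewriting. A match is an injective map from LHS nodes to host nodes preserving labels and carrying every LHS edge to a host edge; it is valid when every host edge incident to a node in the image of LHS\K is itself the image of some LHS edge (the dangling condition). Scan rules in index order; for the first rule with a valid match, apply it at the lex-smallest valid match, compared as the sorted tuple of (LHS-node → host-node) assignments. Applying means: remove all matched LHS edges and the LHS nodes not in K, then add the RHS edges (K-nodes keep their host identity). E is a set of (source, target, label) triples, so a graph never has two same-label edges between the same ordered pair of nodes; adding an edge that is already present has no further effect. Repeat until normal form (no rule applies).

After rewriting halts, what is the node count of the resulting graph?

start.  V:9 E:6  edges: 3-q->0 4-r->1 5-q->3 6-r->1 7-q->3 8-r->1
1. fire R2 via {0↦1, 1↦5, 2↦3, 3↦4}  →  V:7 E:4  edges: 3-q->0 6-r->1 7-q->3 8-r->1
2. fire R2 via {0↦1, 1↦7, 2↦3, 3↦6}  →  V:5 E:2  edges: 3-q->0 8-r->1
3. fire R2 via {0↦1, 1↦3, 2↦0, 3↦8}  →  V:3 E:0  edges: ∅
normal form: no rule applies after step 3
NF nodes: {0:C, 1:C, 2:B}

Answer: 3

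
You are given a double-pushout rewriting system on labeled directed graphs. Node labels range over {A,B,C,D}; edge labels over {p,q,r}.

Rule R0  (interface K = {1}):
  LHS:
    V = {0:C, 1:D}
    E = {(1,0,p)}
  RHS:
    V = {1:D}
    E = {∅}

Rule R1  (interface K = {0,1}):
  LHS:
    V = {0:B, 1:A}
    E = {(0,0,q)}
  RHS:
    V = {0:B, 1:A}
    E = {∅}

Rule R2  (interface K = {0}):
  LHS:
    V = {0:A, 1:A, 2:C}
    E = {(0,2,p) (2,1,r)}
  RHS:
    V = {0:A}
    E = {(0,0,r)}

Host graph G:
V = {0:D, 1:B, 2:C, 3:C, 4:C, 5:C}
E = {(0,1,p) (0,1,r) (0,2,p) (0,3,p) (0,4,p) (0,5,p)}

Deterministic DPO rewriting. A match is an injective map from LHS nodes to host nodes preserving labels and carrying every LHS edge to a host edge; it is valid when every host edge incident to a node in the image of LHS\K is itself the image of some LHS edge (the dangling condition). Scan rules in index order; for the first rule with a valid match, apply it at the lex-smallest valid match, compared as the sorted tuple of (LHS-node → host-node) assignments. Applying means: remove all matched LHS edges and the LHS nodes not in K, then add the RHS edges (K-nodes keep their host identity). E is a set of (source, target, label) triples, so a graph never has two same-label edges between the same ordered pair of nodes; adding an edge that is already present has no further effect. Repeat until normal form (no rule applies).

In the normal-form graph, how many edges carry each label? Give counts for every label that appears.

Answer: p:1 r:1

Derivation:
[0] host  ⇒  6 nodes, 6 edges  {0-p->1 0-r->1 0-p->2 0-p->3 0-p->4 0-p->5}
[1] R0 @ {0↦2, 1↦0}  ⇒  5 nodes, 5 edges  {0-p->1 0-r->1 0-p->3 0-p->4 0-p->5}
[2] R0 @ {0↦3, 1↦0}  ⇒  4 nodes, 4 edges  {0-p->1 0-r->1 0-p->4 0-p->5}
[3] R0 @ {0↦4, 1↦0}  ⇒  3 nodes, 3 edges  {0-p->1 0-r->1 0-p->5}
[4] R0 @ {0↦5, 1↦0}  ⇒  2 nodes, 2 edges  {0-p->1 0-r->1}
final graph: no rule applies after step 4
NF edges: [(0, 1, 'p'), (0, 1, 'r')]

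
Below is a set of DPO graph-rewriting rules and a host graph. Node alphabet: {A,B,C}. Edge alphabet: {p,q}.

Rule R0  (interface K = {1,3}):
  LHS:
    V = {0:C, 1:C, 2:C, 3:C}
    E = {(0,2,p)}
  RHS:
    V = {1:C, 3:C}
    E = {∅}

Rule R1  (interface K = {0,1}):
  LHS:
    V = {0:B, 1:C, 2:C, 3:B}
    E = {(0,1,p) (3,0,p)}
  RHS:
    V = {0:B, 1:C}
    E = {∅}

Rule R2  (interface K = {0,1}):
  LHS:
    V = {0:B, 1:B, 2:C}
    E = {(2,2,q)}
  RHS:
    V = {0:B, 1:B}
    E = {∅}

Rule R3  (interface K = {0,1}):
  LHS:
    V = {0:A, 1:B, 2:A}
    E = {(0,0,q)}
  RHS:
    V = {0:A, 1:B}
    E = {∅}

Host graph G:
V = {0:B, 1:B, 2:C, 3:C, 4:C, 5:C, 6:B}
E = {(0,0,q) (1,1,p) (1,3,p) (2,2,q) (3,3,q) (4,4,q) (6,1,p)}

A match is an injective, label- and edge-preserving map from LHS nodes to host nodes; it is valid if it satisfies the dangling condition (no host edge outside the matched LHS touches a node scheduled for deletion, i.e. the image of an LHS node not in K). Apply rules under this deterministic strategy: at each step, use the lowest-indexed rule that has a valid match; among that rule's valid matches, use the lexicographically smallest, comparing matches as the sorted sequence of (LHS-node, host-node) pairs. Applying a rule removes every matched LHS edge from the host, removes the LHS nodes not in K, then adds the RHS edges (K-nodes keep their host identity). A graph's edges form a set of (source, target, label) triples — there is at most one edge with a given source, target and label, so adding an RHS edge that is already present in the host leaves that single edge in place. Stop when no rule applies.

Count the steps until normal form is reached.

Answer: 4

Rewrite trace:
start.  V:7 E:7  edges: 0-q->0 1-p->1 1-p->3 2-q->2 3-q->3 4-q->4 6-p->1
1. fire R1 via {0↦1, 1↦3, 2↦5, 3↦6}  →  V:5 E:5  edges: 0-q->0 1-p->1 2-q->2 3-q->3 4-q->4
2. fire R2 via {0↦0, 1↦1, 2↦2}  →  V:4 E:4  edges: 0-q->0 1-p->1 3-q->3 4-q->4
3. fire R2 via {0↦0, 1↦1, 2↦3}  →  V:3 E:3  edges: 0-q->0 1-p->1 4-q->4
4. fire R2 via {0↦0, 1↦1, 2↦4}  →  V:2 E:2  edges: 0-q->0 1-p->1
normal form: no rule applies after step 4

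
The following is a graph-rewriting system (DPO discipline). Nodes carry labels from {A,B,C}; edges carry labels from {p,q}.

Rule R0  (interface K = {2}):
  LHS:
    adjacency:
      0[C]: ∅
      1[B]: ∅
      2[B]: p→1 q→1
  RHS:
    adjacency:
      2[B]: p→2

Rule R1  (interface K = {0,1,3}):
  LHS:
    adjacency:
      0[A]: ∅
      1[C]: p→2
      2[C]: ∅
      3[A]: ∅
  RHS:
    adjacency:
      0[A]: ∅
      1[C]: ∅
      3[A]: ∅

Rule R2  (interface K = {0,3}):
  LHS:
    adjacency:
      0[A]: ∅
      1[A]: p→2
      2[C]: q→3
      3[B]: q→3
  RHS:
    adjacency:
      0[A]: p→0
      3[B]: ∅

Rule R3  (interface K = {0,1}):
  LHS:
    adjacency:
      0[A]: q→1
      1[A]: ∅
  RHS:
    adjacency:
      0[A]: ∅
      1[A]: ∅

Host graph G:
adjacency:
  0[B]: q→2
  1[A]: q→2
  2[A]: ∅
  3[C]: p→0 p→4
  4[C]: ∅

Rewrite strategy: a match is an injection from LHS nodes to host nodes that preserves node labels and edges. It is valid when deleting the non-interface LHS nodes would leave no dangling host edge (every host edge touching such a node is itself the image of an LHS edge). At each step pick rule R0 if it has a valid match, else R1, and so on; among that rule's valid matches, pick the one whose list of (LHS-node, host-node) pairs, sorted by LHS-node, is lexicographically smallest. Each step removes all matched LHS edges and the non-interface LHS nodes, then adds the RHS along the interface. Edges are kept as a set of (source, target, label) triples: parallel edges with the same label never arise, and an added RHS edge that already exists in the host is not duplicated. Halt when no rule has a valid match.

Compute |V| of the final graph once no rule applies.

Answer: 4

Derivation:
start.  V:5 E:4  edges: 0-q->2 1-q->2 3-p->0 3-p->4
1. fire R1 via {0↦1, 1↦3, 2↦4, 3↦2}  →  V:4 E:3  edges: 0-q->2 1-q->2 3-p->0
2. fire R3 via {0↦1, 1↦2}  →  V:4 E:2  edges: 0-q->2 3-p->0
final graph: no rule applies after step 2
NF nodes: {0:B, 1:A, 2:A, 3:C}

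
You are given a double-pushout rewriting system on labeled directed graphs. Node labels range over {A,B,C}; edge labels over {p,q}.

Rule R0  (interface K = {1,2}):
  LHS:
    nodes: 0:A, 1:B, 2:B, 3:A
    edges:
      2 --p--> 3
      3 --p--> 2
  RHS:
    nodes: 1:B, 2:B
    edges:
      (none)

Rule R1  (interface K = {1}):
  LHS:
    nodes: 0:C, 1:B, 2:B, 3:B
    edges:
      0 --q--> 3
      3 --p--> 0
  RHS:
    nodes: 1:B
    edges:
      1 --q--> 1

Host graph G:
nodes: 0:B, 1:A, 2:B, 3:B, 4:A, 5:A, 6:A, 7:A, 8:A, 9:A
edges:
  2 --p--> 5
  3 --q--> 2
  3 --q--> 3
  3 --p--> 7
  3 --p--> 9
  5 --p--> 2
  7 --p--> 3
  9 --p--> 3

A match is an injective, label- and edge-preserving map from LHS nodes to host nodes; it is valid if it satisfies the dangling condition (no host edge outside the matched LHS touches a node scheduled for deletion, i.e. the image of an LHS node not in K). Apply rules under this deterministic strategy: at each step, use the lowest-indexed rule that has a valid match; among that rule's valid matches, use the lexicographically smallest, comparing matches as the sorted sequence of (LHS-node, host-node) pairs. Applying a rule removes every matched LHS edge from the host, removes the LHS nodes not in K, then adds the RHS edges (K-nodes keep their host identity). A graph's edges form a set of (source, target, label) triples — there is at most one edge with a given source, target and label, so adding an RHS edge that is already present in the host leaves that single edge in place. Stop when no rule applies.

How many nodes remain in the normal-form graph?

initial: |V|=10 |E|=8  E = 2-p->5 3-q->2 3-q->3 3-p->7 3-p->9 5-p->2 7-p->3 9-p->3
step 1: apply R0 at {0↦1, 1↦0, 2↦2, 3↦5}  → |V|=8 |E|=6  E = 3-q->2 3-q->3 3-p->7 3-p->9 7-p->3 9-p->3
step 2: apply R0 at {0↦4, 1↦0, 2↦3, 3↦7}  → |V|=6 |E|=4  E = 3-q->2 3-q->3 3-p->9 9-p->3
step 3: apply R0 at {0↦6, 1↦0, 2↦3, 3↦9}  → |V|=4 |E|=2  E = 3-q->2 3-q->3
halt: no rule applies after step 3
NF nodes: {0:B, 2:B, 3:B, 8:A}

Answer: 4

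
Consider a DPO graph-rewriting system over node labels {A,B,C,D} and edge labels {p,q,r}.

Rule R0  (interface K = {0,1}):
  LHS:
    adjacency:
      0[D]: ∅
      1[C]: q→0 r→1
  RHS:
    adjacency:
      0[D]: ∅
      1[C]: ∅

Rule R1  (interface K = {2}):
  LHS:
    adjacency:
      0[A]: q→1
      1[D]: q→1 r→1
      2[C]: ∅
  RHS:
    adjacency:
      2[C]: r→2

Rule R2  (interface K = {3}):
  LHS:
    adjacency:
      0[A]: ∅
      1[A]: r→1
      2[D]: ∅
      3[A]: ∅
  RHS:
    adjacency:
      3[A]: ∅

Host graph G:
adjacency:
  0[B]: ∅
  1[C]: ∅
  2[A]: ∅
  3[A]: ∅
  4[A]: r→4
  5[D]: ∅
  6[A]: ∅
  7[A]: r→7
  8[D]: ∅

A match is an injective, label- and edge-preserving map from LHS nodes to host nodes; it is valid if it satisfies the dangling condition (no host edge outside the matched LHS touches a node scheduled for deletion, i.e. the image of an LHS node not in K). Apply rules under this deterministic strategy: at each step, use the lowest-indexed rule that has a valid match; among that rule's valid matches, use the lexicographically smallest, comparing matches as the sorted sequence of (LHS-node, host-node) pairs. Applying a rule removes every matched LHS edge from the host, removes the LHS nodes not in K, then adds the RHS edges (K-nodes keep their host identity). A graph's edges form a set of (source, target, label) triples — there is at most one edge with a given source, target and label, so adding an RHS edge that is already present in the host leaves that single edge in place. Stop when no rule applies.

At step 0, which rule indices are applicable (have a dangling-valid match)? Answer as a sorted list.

R0: no valid match — LHS pattern not found
R1: no valid match — LHS pattern not found
R2: 36 valid matches — {0↦2, 1↦4, 2↦5, 3↦3}, {0↦2, 1↦4, 2↦5, 3↦6}, {0↦2, 1↦4, 2↦5, 3↦7} (+33 more)

Answer: [R2]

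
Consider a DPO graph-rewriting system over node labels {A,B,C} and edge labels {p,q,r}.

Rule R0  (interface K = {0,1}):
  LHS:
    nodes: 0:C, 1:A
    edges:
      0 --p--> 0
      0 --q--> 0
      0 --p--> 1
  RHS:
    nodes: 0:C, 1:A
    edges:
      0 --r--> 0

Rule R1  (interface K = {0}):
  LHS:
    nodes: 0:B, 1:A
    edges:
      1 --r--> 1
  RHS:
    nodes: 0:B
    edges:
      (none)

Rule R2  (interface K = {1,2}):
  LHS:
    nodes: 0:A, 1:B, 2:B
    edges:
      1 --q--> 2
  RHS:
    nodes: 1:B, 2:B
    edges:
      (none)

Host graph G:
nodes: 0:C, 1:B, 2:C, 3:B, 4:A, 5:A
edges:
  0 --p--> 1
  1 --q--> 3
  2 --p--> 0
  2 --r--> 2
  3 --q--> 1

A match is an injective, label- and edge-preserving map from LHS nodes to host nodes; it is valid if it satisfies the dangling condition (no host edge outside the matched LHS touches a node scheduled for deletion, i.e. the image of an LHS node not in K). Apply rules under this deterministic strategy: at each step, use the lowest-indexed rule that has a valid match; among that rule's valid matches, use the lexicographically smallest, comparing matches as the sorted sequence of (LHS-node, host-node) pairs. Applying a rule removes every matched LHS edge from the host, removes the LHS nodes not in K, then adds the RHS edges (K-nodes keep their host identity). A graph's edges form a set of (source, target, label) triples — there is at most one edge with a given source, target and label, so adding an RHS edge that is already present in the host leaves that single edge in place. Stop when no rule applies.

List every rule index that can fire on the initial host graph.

R0: no valid match — LHS pattern not found
R1: no valid match — LHS pattern not found
R2: 4 valid matches — {0↦4, 1↦1, 2↦3}, {0↦4, 1↦3, 2↦1}, {0↦5, 1↦1, 2↦3} (+1 more)

Answer: [R2]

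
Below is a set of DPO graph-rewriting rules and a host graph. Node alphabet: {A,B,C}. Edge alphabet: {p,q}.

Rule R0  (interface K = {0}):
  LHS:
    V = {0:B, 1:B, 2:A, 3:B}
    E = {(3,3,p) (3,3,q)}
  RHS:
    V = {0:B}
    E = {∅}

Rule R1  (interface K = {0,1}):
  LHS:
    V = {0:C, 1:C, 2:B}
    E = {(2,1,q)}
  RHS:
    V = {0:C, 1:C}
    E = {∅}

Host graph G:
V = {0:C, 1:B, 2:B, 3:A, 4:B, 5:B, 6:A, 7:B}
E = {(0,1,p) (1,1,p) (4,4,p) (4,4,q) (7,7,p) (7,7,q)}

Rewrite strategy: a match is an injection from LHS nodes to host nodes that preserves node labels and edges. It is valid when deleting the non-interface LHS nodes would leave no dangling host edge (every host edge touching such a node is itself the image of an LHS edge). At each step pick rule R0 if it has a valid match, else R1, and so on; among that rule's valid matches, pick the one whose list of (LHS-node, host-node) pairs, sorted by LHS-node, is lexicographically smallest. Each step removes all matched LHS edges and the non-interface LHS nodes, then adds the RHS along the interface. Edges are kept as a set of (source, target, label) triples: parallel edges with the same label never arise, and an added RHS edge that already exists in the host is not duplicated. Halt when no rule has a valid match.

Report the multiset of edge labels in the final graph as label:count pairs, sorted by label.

Answer: p:2

Steps:
initial: |V|=8 |E|=6  E = 0-p->1 1-p->1 4-p->4 4-q->4 7-p->7 7-q->7
step 1: apply R0 at {0↦1, 1↦2, 2↦3, 3↦4}  → |V|=5 |E|=4  E = 0-p->1 1-p->1 7-p->7 7-q->7
step 2: apply R0 at {0↦1, 1↦5, 2↦6, 3↦7}  → |V|=2 |E|=2  E = 0-p->1 1-p->1
final graph: no rule applies after step 2
NF edges: [(0, 1, 'p'), (1, 1, 'p')]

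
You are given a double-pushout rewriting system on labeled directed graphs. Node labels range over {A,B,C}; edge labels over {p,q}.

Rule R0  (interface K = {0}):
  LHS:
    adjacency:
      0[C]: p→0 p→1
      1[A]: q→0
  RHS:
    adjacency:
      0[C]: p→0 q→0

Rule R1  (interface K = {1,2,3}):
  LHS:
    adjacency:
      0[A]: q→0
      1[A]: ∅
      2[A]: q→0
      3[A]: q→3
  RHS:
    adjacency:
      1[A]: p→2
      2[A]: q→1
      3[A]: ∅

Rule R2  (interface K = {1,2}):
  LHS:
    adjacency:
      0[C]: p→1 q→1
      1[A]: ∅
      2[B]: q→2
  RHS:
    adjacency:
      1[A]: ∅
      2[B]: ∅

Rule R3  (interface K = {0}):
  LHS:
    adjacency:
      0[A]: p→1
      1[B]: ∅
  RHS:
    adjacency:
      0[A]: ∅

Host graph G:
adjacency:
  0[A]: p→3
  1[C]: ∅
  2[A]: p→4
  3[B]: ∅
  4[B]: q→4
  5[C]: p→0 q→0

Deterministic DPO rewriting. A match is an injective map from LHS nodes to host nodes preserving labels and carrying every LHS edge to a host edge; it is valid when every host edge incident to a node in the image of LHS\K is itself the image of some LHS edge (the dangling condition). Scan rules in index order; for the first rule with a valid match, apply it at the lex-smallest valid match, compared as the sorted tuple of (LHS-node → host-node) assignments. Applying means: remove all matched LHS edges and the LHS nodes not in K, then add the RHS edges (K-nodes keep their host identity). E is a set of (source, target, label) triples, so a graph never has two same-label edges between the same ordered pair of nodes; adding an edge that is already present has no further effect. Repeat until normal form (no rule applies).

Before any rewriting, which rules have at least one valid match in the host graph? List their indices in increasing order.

Answer: [R2,R3]

Rewrite trace:
R0: no valid match — LHS pattern not found
R1: no valid match — LHS pattern not found
R2: 1 valid match — {0↦5, 1↦0, 2↦4}
R3: 1 valid match — {0↦0, 1↦3}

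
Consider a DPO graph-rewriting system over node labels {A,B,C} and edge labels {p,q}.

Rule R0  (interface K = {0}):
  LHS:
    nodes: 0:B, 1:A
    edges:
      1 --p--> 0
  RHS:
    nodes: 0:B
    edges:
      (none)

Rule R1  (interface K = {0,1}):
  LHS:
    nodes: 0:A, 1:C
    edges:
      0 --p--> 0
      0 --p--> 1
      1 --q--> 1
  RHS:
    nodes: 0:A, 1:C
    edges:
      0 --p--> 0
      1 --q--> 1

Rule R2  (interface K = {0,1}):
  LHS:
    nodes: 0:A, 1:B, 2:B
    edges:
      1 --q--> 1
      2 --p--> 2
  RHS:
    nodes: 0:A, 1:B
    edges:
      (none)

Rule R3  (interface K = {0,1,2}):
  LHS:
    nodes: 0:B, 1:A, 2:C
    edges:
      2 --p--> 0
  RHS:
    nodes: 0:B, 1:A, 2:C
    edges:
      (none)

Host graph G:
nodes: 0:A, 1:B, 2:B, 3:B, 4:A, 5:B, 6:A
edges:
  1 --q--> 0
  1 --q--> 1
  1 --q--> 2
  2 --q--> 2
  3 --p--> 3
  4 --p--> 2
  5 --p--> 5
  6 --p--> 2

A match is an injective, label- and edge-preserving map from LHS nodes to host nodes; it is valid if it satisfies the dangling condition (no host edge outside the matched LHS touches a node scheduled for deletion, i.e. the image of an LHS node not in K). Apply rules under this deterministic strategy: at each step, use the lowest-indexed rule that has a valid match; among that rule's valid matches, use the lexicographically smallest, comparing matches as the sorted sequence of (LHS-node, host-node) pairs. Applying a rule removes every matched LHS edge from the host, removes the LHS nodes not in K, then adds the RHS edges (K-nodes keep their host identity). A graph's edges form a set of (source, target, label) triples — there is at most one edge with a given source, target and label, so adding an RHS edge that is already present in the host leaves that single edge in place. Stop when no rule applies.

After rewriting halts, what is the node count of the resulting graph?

Answer: 3

Derivation:
[0] host  ⇒  7 nodes, 8 edges  {1-q->0 1-q->1 1-q->2 2-q->2 3-p->3 4-p->2 5-p->5 6-p->2}
[1] R0 @ {0↦2, 1↦4}  ⇒  6 nodes, 7 edges  {1-q->0 1-q->1 1-q->2 2-q->2 3-p->3 5-p->5 6-p->2}
[2] R0 @ {0↦2, 1↦6}  ⇒  5 nodes, 6 edges  {1-q->0 1-q->1 1-q->2 2-q->2 3-p->3 5-p->5}
[3] R2 @ {0↦0, 1↦1, 2↦3}  ⇒  4 nodes, 4 edges  {1-q->0 1-q->2 2-q->2 5-p->5}
[4] R2 @ {0↦0, 1↦2, 2↦5}  ⇒  3 nodes, 2 edges  {1-q->0 1-q->2}
halt: no rule applies after step 4
NF nodes: {0:A, 1:B, 2:B}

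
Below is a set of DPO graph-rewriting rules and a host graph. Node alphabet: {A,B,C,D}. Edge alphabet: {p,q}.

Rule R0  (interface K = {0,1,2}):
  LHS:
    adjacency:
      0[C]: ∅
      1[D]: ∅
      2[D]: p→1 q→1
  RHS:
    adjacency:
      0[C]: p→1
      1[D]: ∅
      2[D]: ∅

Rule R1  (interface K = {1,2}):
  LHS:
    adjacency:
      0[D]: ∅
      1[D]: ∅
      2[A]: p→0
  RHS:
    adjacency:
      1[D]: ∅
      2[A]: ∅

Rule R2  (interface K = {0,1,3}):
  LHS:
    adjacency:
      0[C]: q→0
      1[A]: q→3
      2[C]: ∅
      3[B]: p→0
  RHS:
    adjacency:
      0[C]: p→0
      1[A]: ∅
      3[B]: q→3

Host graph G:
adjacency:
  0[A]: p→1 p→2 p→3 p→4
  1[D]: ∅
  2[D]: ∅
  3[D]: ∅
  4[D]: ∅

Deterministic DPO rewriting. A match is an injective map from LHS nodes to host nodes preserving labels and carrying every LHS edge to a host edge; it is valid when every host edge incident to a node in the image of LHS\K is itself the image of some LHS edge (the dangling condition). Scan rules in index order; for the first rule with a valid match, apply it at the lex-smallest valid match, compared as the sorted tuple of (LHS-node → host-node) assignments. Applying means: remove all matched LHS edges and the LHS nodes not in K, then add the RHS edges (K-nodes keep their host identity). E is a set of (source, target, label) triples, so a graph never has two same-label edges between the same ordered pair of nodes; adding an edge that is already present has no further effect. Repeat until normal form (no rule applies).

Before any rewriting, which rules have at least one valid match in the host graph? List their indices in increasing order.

R0: no valid match — LHS pattern not found
R1: 12 valid matches — {0↦1, 1↦2, 2↦0}, {0↦1, 1↦3, 2↦0}, {0↦1, 1↦4, 2↦0} (+9 more)
R2: no valid match — LHS pattern not found

Answer: [R1]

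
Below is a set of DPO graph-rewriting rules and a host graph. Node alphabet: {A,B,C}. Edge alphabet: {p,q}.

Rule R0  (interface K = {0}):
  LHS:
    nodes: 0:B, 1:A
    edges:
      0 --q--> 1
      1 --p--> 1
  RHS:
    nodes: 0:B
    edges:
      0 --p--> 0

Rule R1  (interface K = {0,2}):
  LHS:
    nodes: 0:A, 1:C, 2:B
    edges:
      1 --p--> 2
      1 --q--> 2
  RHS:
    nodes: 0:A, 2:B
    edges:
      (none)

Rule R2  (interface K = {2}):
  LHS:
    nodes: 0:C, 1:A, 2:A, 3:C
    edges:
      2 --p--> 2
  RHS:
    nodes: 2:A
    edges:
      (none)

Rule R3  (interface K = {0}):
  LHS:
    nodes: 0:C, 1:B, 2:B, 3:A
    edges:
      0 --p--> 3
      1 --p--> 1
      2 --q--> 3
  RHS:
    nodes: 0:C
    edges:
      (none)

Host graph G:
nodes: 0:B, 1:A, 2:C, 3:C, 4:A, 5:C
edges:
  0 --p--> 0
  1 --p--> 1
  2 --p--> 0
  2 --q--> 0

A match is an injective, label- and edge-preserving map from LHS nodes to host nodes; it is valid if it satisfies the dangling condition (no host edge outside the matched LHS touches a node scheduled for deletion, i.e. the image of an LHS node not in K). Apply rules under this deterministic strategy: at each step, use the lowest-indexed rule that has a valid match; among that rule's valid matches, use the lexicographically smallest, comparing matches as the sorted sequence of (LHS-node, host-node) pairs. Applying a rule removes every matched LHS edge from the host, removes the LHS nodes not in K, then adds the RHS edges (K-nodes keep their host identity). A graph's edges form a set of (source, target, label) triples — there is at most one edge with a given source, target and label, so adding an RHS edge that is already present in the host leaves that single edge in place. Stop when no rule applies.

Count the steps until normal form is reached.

Answer: 2

Derivation:
start.  V:6 E:4  edges: 0-p->0 1-p->1 2-p->0 2-q->0
1. fire R1 via {0↦1, 1↦2, 2↦0}  →  V:5 E:2  edges: 0-p->0 1-p->1
2. fire R2 via {0↦3, 1↦4, 2↦1, 3↦5}  →  V:2 E:1  edges: 0-p->0
final graph: no rule applies after step 2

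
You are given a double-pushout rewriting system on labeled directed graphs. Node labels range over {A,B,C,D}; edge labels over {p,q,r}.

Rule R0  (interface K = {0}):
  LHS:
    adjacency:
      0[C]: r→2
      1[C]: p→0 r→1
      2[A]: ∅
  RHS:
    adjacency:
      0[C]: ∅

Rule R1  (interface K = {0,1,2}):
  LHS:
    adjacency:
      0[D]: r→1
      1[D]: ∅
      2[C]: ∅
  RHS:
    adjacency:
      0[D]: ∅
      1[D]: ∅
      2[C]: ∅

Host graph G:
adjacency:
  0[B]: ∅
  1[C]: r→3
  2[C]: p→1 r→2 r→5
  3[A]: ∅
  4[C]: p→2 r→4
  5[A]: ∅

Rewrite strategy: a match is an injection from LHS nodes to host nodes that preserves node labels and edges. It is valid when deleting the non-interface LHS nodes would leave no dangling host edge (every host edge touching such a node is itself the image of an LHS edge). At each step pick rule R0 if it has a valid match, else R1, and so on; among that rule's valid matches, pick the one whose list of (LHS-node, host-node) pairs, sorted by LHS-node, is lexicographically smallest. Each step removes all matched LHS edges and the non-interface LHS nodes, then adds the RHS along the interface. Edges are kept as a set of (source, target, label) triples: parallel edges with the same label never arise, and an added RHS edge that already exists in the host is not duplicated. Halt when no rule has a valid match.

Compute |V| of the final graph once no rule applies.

initial: |V|=6 |E|=6  E = 1-r->3 2-p->1 2-r->2 2-r->5 4-p->2 4-r->4
step 1: apply R0 at {0↦2, 1↦4, 2↦5}  → |V|=4 |E|=3  E = 1-r->3 2-p->1 2-r->2
step 2: apply R0 at {0↦1, 1↦2, 2↦3}  → |V|=2 |E|=0  E = ∅
halt: no rule applies after step 2
NF nodes: {0:B, 1:C}

Answer: 2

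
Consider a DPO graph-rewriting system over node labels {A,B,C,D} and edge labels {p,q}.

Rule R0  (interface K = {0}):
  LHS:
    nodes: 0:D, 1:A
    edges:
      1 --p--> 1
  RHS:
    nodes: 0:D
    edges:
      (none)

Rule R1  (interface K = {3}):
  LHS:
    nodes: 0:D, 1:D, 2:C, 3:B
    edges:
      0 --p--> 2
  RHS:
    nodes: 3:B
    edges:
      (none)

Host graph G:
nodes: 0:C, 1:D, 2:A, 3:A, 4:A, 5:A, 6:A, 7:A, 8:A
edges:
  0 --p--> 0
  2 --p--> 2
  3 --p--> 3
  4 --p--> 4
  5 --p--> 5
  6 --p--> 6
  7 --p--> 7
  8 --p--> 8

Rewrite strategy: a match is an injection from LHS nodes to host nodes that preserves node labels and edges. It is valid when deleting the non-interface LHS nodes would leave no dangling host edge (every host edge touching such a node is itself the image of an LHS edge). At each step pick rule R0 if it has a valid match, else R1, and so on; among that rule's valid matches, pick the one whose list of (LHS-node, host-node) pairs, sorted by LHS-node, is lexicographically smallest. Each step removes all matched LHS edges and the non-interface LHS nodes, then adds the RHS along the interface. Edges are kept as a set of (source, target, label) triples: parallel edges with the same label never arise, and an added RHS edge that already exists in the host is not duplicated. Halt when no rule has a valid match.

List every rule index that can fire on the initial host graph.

Answer: [R0]

Steps:
R0: 7 valid matches — {0↦1, 1↦2}, {0↦1, 1↦3}, {0↦1, 1↦4} (+4 more)
R1: no valid match — LHS pattern not found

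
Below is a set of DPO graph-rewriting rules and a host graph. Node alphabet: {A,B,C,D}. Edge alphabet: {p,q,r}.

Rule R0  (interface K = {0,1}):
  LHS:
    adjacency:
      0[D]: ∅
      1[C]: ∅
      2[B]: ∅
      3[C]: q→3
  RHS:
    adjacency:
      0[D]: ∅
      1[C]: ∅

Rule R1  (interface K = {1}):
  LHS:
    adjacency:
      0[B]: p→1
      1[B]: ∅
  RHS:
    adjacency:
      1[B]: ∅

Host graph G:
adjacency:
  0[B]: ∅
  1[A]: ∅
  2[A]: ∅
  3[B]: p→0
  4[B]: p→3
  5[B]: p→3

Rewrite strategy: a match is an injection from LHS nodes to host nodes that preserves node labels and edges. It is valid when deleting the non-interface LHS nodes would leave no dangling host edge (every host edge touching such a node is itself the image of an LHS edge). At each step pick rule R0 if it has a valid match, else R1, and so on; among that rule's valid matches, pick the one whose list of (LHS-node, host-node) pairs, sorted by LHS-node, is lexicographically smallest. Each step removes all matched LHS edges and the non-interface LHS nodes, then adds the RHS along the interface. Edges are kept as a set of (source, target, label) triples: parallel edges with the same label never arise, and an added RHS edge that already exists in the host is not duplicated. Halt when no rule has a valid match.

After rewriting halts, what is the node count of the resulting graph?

start.  V:6 E:3  edges: 3-p->0 4-p->3 5-p->3
1. fire R1 via {0↦4, 1↦3}  →  V:5 E:2  edges: 3-p->0 5-p->3
2. fire R1 via {0↦5, 1↦3}  →  V:4 E:1  edges: 3-p->0
3. fire R1 via {0↦3, 1↦0}  →  V:3 E:0  edges: ∅
halt: no rule applies after step 3
NF nodes: {0:B, 1:A, 2:A}

Answer: 3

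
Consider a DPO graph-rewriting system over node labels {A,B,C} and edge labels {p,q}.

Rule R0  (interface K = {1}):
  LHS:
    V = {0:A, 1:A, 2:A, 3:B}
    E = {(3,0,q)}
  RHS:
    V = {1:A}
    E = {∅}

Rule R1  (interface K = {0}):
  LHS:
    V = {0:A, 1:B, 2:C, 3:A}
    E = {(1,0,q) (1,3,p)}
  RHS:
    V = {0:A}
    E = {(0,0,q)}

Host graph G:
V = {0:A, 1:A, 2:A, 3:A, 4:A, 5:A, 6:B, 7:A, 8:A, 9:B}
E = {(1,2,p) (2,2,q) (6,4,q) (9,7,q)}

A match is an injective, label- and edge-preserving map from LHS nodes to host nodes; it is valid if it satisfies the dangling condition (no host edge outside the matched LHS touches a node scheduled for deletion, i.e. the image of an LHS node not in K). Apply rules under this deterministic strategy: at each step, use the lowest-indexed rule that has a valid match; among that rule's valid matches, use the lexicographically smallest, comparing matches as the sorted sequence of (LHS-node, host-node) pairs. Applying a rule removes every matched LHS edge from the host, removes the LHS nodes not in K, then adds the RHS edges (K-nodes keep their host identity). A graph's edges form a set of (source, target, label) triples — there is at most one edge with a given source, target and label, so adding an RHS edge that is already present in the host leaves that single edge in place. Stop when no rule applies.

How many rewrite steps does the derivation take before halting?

Answer: 2

Derivation:
[0] host  ⇒  10 nodes, 4 edges  {1-p->2 2-q->2 6-q->4 9-q->7}
[1] R0 @ {0↦4, 1↦0, 2↦3, 3↦6}  ⇒  7 nodes, 3 edges  {1-p->2 2-q->2 9-q->7}
[2] R0 @ {0↦7, 1↦0, 2↦5, 3↦9}  ⇒  4 nodes, 2 edges  {1-p->2 2-q->2}
final graph: no rule applies after step 2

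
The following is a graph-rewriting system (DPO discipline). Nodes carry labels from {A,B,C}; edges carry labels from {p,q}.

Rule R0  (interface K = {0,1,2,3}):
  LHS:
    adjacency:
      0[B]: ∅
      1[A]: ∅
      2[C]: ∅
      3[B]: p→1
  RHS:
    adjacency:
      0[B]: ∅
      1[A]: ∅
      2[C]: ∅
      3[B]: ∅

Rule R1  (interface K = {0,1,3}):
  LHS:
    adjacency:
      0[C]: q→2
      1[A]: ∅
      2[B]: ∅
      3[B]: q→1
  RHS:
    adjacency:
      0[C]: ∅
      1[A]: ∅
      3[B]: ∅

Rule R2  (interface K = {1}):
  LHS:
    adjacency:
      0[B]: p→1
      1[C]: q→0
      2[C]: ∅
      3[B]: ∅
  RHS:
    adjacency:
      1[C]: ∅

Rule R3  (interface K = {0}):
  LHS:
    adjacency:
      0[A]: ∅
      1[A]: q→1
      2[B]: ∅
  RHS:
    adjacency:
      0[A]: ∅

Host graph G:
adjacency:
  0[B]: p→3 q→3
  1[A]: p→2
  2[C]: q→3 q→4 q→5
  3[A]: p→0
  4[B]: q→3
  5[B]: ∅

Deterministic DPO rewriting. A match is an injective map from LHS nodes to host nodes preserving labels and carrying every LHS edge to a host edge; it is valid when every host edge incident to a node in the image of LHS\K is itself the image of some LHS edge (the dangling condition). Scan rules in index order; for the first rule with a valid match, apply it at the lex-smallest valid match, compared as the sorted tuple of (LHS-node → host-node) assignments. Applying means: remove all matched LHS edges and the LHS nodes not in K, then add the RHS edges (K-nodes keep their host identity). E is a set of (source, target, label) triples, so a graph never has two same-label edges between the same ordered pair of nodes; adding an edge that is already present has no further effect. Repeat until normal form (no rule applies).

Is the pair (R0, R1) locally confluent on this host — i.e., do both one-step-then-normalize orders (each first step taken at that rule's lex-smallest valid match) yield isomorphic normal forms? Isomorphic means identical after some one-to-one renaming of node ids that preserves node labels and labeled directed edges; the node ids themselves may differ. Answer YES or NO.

Answer: YES

Derivation:
branch R0-first: apply at {0↦4, 1↦3, 2↦2, 3↦0} → |E|=7, then 1 more step(s) → NF |V|=5 |E|=5 V={0:B, 1:A, 2:C, 3:A, 4:B} E=1-p->2 2-q->3 2-q->4 3-p->0 4-q->3
branch R1-first: apply at {0↦2, 1↦3, 2↦5, 3↦0} → |E|=6, then 1 more step(s) → NF |V|=5 |E|=5 V={0:B, 1:A, 2:C, 3:A, 4:B} E=1-p->2 2-q->3 2-q->4 3-p->0 4-q->3
graphs isomorphic (equal up to label-preserving node renaming)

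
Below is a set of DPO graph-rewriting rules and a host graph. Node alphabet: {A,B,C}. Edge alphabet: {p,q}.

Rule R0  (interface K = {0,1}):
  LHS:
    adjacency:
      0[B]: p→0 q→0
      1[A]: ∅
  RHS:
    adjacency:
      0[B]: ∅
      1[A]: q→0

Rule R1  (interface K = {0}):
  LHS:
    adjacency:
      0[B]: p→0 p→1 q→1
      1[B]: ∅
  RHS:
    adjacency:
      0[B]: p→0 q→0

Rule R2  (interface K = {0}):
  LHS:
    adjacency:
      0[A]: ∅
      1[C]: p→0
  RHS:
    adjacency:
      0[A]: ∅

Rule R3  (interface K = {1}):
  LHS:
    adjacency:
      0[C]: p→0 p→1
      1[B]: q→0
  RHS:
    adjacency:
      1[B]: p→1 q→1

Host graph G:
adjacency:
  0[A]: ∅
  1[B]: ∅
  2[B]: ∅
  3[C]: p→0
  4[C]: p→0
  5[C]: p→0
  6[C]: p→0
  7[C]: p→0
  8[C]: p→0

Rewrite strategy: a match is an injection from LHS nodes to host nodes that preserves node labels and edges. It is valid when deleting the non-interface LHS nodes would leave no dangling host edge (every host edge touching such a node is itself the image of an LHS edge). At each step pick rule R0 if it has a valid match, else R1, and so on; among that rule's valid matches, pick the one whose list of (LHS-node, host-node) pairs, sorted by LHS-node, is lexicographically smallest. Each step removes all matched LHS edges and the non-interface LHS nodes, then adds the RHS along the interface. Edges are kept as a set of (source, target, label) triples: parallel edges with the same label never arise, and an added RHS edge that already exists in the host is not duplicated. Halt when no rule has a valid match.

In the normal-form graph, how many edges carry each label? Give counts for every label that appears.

Answer: (no edges)

Rewrite trace:
[0] host  ⇒  9 nodes, 6 edges  {3-p->0 4-p->0 5-p->0 6-p->0 7-p->0 8-p->0}
[1] R2 @ {0↦0, 1↦3}  ⇒  8 nodes, 5 edges  {4-p->0 5-p->0 6-p->0 7-p->0 8-p->0}
[2] R2 @ {0↦0, 1↦4}  ⇒  7 nodes, 4 edges  {5-p->0 6-p->0 7-p->0 8-p->0}
[3] R2 @ {0↦0, 1↦5}  ⇒  6 nodes, 3 edges  {6-p->0 7-p->0 8-p->0}
[4] R2 @ {0↦0, 1↦6}  ⇒  5 nodes, 2 edges  {7-p->0 8-p->0}
[5] R2 @ {0↦0, 1↦7}  ⇒  4 nodes, 1 edges  {8-p->0}
[6] R2 @ {0↦0, 1↦8}  ⇒  3 nodes, 0 edges  {∅}
normal form: no rule applies after step 6
NF edges: []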